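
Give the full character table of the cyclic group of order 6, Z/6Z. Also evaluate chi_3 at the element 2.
Character table of Z/6Z (irreps indexed chi_0,...,chi_5 with chi_k(m) = zeta_6^(k*m), zeta_6 = exp(2*pi*i/6)):
  irrep \ class  {0} (size 1)  {1} (size 1)    {2} (size 1)    {3} (size 1)  {4} (size 1)    {5} (size 1)  
  chi_0          1             1               1               1             1               1             
  chi_1          1             exp(I*pi/3)     exp(2*I*pi/3)   -1            exp(-2*I*pi/3)  exp(-I*pi/3)  
  chi_2          1             exp(2*I*pi/3)   exp(-2*I*pi/3)  1             exp(2*I*pi/3)   exp(-2*I*pi/3)
  chi_3          1             -1              1               -1            1               -1            
  chi_4          1             exp(-2*I*pi/3)  exp(2*I*pi/3)   1             exp(-2*I*pi/3)  exp(2*I*pi/3) 
  chi_5          1             exp(-I*pi/3)    exp(-2*I*pi/3)  -1            exp(2*I*pi/3)   exp(I*pi/3)   

Spot check: chi_3(2) = zeta_6^(3*2) = zeta_6^6 = 1.

Justification: Z/6Z is abelian, so all 6 irreducible complex representations are 1-dimensional. They are given by chi_k(m) = zeta_6^(k*m) for k = 0,...,5. Row orthogonality: sum_m chi_k(m) conj(chi_l(m)) = 6 * [k = l].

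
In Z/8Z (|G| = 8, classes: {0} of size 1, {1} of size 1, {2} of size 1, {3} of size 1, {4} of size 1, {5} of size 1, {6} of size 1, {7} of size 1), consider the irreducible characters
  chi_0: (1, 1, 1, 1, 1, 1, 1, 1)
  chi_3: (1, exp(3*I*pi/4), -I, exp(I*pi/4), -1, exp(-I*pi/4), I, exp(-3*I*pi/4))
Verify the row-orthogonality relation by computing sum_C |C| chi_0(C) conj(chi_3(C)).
Sum = 0; so <chi_0, chi_3> = 0 (distinct irreducibles are orthogonal).

Proof sketch: Compute term by term over conjugacy classes (|C| * chi_0(C) * conj(chi_3(C))):
  1*(1)*conj(1) + 1*(1)*conj(exp(3*I*pi/4)) + 1*(1)*conj(-I) + 1*(1)*conj(exp(I*pi/4)) + 1*(1)*conj(-1) + 1*(1)*conj(exp(-I*pi/4)) + 1*(1)*conj(I) + 1*(1)*conj(exp(-3*I*pi/4))
  = (1) + (exp(-3*I*pi/4)) + (I) + (exp(-I*pi/4)) + (-1) + (exp(I*pi/4)) + (-I) + (exp(3*I*pi/4))
  = 0.
(Exp terms are combined using exp(i*s)*conj(exp(i*t)) = exp(i*(s-t)), and sums of them are collapsed using the identity that for every m > 1 the m distinct m-th roots of unity sum to 0, e.g. 1 + exp(2*I*pi/3) + exp(-2*I*pi/3) = 0.)
Dividing by |G| = 8 gives 0/8 = 0, matching the row-orthogonality relation <chi_0, chi_3> = [chi_0 = chi_3].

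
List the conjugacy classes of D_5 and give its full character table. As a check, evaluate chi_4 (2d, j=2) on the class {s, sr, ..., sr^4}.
Conjugacy classes: {e} of size 1, {r^1, r^4} of size 2, {r^2, r^3} of size 2, {s, sr, ..., sr^4} of size 5.
Character table:
  irrep \ class              {e} (size 1)  {r^1, r^4} (size 2)  {r^2, r^3} (size 2)  {s, sr, ..., sr^4} (size 5)
  chi_1 (triv)               1             1                    1                    1                          
  chi_2 (sign: r->1, s->-1)  1             1                    1                    -1                         
  chi_3 (2d, j=1)            2             -1/2 + sqrt(5)/2     -sqrt(5)/2 - 1/2     0                          
  chi_4 (2d, j=2)            2             -sqrt(5)/2 - 1/2     -1/2 + sqrt(5)/2     0                          

Spot check: chi_4 (2d, j=2) on {s, sr, ..., sr^4} = 0.

Justification: D_5 has order 2*5 = 10 with 4 conjugacy classes, hence 4 irreducibles. Sum of squared dims 1 + 1 + 4 + 4 = 10 = |G|. Linear characters come from the abelianisation; the 2-dimensional irreps have character r^k -> 2*cos(2*pi*j*k/5), reflections -> 0.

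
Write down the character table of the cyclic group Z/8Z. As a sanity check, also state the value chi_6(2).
Character table of Z/8Z (irreps indexed chi_0,...,chi_7 with chi_k(m) = zeta_8^(k*m), zeta_8 = exp(2*pi*i/8)):
  irrep \ class  {0} (size 1)  {1} (size 1)    {2} (size 1)  {3} (size 1)    {4} (size 1)  {5} (size 1)    {6} (size 1)  {7} (size 1)  
  chi_0          1             1               1             1               1             1               1             1             
  chi_1          1             exp(I*pi/4)     I             exp(3*I*pi/4)   -1            exp(-3*I*pi/4)  -I            exp(-I*pi/4)  
  chi_2          1             I               -1            -I              1             I               -1            -I            
  chi_3          1             exp(3*I*pi/4)   -I            exp(I*pi/4)     -1            exp(-I*pi/4)    I             exp(-3*I*pi/4)
  chi_4          1             -1              1             -1              1             -1              1             -1            
  chi_5          1             exp(-3*I*pi/4)  I             exp(-I*pi/4)    -1            exp(I*pi/4)     -I            exp(3*I*pi/4) 
  chi_6          1             -I              -1            I               1             -I              -1            I             
  chi_7          1             exp(-I*pi/4)    -I            exp(-3*I*pi/4)  -1            exp(3*I*pi/4)   I             exp(I*pi/4)   

Spot check: chi_6(2) = zeta_8^(6*2) = zeta_8^12 = -1.

Working: Z/8Z is abelian, so all 8 irreducible complex representations are 1-dimensional. They are given by chi_k(m) = zeta_8^(k*m) for k = 0,...,7. Row orthogonality: sum_m chi_k(m) conj(chi_l(m)) = 8 * [k = l].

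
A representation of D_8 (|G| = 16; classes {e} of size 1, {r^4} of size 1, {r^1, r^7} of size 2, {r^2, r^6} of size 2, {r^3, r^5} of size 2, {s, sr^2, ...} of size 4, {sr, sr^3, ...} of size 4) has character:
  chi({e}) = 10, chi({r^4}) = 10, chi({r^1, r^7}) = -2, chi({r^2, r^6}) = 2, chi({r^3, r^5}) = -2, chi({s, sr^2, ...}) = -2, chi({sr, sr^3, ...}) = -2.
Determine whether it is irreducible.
Not irreducible (reducible): <chi, chi> = 16 > 1.

Solution. <chi, chi> = (1/|G|) sum_C |C| * |chi(C)|^2 = (1/16)[1*|10|^2 + 1*|10|^2 + 2*|-2|^2 + 2*|2|^2 + 2*|-2|^2 + 4*|-2|^2 + 4*|-2|^2]
  = (1/16)[(100) + (100) + (8) + (8) + (8) + (16) + (16)] = 256/16 = 16.
A character is irreducible iff <chi, chi> = 1, so this representation is reducible.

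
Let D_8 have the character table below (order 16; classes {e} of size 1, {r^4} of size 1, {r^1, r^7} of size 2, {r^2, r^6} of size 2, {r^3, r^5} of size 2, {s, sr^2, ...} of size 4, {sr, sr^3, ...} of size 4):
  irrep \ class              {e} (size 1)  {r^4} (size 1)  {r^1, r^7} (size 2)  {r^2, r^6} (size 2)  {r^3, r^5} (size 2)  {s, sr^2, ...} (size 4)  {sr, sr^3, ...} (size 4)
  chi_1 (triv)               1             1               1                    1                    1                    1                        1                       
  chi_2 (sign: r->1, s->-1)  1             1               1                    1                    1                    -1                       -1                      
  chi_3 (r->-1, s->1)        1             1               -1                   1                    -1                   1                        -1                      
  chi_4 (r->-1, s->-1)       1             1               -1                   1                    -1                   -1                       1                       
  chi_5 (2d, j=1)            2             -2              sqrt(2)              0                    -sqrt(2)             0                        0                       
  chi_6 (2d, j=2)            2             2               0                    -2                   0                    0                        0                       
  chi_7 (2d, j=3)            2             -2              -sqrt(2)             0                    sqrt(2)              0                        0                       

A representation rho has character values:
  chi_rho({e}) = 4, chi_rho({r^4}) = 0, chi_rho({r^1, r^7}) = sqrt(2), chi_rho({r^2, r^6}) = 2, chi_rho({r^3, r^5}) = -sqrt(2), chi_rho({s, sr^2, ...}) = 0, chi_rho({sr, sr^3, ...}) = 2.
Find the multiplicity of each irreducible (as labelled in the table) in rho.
Multiplicities: chi_1: 1, chi_2: 0, chi_3: 0, chi_4: 1, chi_5: 1, chi_6: 0, chi_7: 0.

Proof sketch: Use <chi_rho, chi> = (1/|G|) sum_C |C| * chi_rho(C) * conj(chi(C)) with |G| = 16 for each irreducible chi in the table:
  <chi_rho, chi_1> = (1/16)[1*(4)*conj(1) + 1*(0)*conj(1) + 2*(sqrt(2))*conj(1) + 2*(2)*conj(1) + 2*(-sqrt(2))*conj(1) + 4*(0)*conj(1) + 4*(2)*conj(1)]
      = (1/16)[(4) + (0) + (2*sqrt(2)) + (4) + (-2*sqrt(2)) + (0) + (8)] = 16/16 = 1
  <chi_rho, chi_2> = (1/16)[1*(4)*conj(1) + 1*(0)*conj(1) + 2*(sqrt(2))*conj(1) + 2*(2)*conj(1) + 2*(-sqrt(2))*conj(1) + 4*(0)*conj(-1) + 4*(2)*conj(-1)]
      = (1/16)[(4) + (0) + (2*sqrt(2)) + (4) + (-2*sqrt(2)) + (0) + (-8)] = 0/16 = 0
  <chi_rho, chi_3> = (1/16)[1*(4)*conj(1) + 1*(0)*conj(1) + 2*(sqrt(2))*conj(-1) + 2*(2)*conj(1) + 2*(-sqrt(2))*conj(-1) + 4*(0)*conj(1) + 4*(2)*conj(-1)]
      = (1/16)[(4) + (0) + (-2*sqrt(2)) + (4) + (2*sqrt(2)) + (0) + (-8)] = 0/16 = 0
  <chi_rho, chi_4> = (1/16)[1*(4)*conj(1) + 1*(0)*conj(1) + 2*(sqrt(2))*conj(-1) + 2*(2)*conj(1) + 2*(-sqrt(2))*conj(-1) + 4*(0)*conj(-1) + 4*(2)*conj(1)]
      = (1/16)[(4) + (0) + (-2*sqrt(2)) + (4) + (2*sqrt(2)) + (0) + (8)] = 16/16 = 1
  <chi_rho, chi_5> = (1/16)[1*(4)*conj(2) + 1*(0)*conj(-2) + 2*(sqrt(2))*conj(sqrt(2)) + 2*(2)*conj(0) + 2*(-sqrt(2))*conj(-sqrt(2)) + 4*(0)*conj(0) + 4*(2)*conj(0)]
      = (1/16)[(8) + (0) + (4) + (0) + (4) + (0) + (0)] = 16/16 = 1
  <chi_rho, chi_6> = (1/16)[1*(4)*conj(2) + 1*(0)*conj(2) + 2*(sqrt(2))*conj(0) + 2*(2)*conj(-2) + 2*(-sqrt(2))*conj(0) + 4*(0)*conj(0) + 4*(2)*conj(0)]
      = (1/16)[(8) + (0) + (0) + (-8) + (0) + (0) + (0)] = 0/16 = 0
  <chi_rho, chi_7> = (1/16)[1*(4)*conj(2) + 1*(0)*conj(-2) + 2*(sqrt(2))*conj(-sqrt(2)) + 2*(2)*conj(0) + 2*(-sqrt(2))*conj(sqrt(2)) + 4*(0)*conj(0) + 4*(2)*conj(0)]
      = (1/16)[(8) + (0) + (-4) + (0) + (-4) + (0) + (0)] = 0/16 = 0
Dimension check: dim(rho) = sum (mult * dim) = 1*1 + 0*1 + 0*1 + 1*1 + 1*2 + 0*2 + 0*2 = 4 = chi_rho(e) = 4.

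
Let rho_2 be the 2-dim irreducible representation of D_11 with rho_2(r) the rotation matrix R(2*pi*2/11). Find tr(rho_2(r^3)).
chi_{rho_2}(r^3) = 2*cos(2*pi*2*3/11) = -2*cos(pi/11)

Solution. rho_2(r^3) is rotation by angle 2*pi*2*3/11, whose trace is 2*cos(2*pi*2*3/11) = -2*cos(pi/11).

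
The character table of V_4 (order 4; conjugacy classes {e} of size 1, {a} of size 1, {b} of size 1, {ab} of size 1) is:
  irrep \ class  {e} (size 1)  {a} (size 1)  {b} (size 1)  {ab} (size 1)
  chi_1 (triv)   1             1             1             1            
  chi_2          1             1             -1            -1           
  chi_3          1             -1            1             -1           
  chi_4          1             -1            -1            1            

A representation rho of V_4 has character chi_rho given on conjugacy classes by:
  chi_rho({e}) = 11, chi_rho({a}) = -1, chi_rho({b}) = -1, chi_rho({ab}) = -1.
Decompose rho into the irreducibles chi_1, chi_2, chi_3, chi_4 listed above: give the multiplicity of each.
Multiplicities: chi_1: 2, chi_2: 3, chi_3: 3, chi_4: 3.

Justification: Use <chi_rho, chi> = (1/|G|) sum_C |C| * chi_rho(C) * conj(chi(C)) with |G| = 4 for each irreducible chi in the table:
  <chi_rho, chi_1> = (1/4)[1*(11)*conj(1) + 1*(-1)*conj(1) + 1*(-1)*conj(1) + 1*(-1)*conj(1)]
      = (1/4)[(11) + (-1) + (-1) + (-1)] = 8/4 = 2
  <chi_rho, chi_2> = (1/4)[1*(11)*conj(1) + 1*(-1)*conj(1) + 1*(-1)*conj(-1) + 1*(-1)*conj(-1)]
      = (1/4)[(11) + (-1) + (1) + (1)] = 12/4 = 3
  <chi_rho, chi_3> = (1/4)[1*(11)*conj(1) + 1*(-1)*conj(-1) + 1*(-1)*conj(1) + 1*(-1)*conj(-1)]
      = (1/4)[(11) + (1) + (-1) + (1)] = 12/4 = 3
  <chi_rho, chi_4> = (1/4)[1*(11)*conj(1) + 1*(-1)*conj(-1) + 1*(-1)*conj(-1) + 1*(-1)*conj(1)]
      = (1/4)[(11) + (1) + (1) + (-1)] = 12/4 = 3
Dimension check: dim(rho) = sum (mult * dim) = 2*1 + 3*1 + 3*1 + 3*1 = 11 = chi_rho(e) = 11.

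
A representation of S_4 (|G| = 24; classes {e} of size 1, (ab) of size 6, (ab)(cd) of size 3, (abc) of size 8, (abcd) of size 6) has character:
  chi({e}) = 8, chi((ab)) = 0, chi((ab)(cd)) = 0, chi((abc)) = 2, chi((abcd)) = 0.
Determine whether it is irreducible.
Not irreducible (reducible): <chi, chi> = 4 > 1.

Derivation: <chi, chi> = (1/|G|) sum_C |C| * |chi(C)|^2 = (1/24)[1*|8|^2 + 6*|0|^2 + 3*|0|^2 + 8*|2|^2 + 6*|0|^2]
  = (1/24)[(64) + (0) + (0) + (32) + (0)] = 96/24 = 4.
A character is irreducible iff <chi, chi> = 1, so this representation is reducible.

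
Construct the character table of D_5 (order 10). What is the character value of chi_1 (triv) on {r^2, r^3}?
Conjugacy classes: {e} of size 1, {r^1, r^4} of size 2, {r^2, r^3} of size 2, {s, sr, ..., sr^4} of size 5.
Character table:
  irrep \ class              {e} (size 1)  {r^1, r^4} (size 2)  {r^2, r^3} (size 2)  {s, sr, ..., sr^4} (size 5)
  chi_1 (triv)               1             1                    1                    1                          
  chi_2 (sign: r->1, s->-1)  1             1                    1                    -1                         
  chi_3 (2d, j=1)            2             -1/2 + sqrt(5)/2     -sqrt(5)/2 - 1/2     0                          
  chi_4 (2d, j=2)            2             -sqrt(5)/2 - 1/2     -1/2 + sqrt(5)/2     0                          

Spot check: chi_1 (triv) on {r^2, r^3} = 1.

Argument: D_5 has order 2*5 = 10 with 4 conjugacy classes, hence 4 irreducibles. Sum of squared dims 1 + 1 + 4 + 4 = 10 = |G|. Linear characters come from the abelianisation; the 2-dimensional irreps have character r^k -> 2*cos(2*pi*j*k/5), reflections -> 0.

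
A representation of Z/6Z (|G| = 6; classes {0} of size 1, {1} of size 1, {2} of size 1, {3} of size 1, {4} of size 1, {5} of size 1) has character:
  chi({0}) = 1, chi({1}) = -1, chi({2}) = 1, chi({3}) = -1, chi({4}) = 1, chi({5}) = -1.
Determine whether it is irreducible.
Irreducible: <chi, chi> = 1.

Solution. <chi, chi> = (1/|G|) sum_C |C| * |chi(C)|^2 = (1/6)[1*|1|^2 + 1*|-1|^2 + 1*|1|^2 + 1*|-1|^2 + 1*|1|^2 + 1*|-1|^2]
  = (1/6)[(1) + (1) + (1) + (1) + (1) + (1)] = 6/6 = 1.
(Exp terms are combined using exp(i*s)*conj(exp(i*t)) = exp(i*(s-t)), and sums of them are collapsed using the identity that for every m > 1 the m distinct m-th roots of unity sum to 0, e.g. 1 + exp(2*I*pi/3) + exp(-2*I*pi/3) = 0.)
A character is irreducible iff <chi, chi> = 1, so this representation is irreducible.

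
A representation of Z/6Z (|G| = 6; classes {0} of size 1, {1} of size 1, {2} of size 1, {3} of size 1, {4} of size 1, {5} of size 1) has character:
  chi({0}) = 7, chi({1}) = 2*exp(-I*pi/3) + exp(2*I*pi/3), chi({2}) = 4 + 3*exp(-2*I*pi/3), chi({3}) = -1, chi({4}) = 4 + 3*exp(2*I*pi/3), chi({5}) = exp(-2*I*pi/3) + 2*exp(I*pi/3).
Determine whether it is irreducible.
Not irreducible (reducible): <chi, chi> = 13 > 1.

Explanation: <chi, chi> = (1/|G|) sum_C |C| * |chi(C)|^2 = (1/6)[1*|7|^2 + 1*|2*exp(-I*pi/3) + exp(2*I*pi/3)|^2 + 1*|4 + 3*exp(-2*I*pi/3)|^2 + 1*|-1|^2 + 1*|4 + 3*exp(2*I*pi/3)|^2 + 1*|exp(-2*I*pi/3) + 2*exp(I*pi/3)|^2]
  = (1/6)[(49) + (1) + (13) + (1) + (13) + (1)] = 78/6 = 13.
(Exp terms are combined using exp(i*s)*conj(exp(i*t)) = exp(i*(s-t)), and sums of them are collapsed using the identity that for every m > 1 the m distinct m-th roots of unity sum to 0, e.g. 1 + exp(2*I*pi/3) + exp(-2*I*pi/3) = 0.)
A character is irreducible iff <chi, chi> = 1, so this representation is reducible.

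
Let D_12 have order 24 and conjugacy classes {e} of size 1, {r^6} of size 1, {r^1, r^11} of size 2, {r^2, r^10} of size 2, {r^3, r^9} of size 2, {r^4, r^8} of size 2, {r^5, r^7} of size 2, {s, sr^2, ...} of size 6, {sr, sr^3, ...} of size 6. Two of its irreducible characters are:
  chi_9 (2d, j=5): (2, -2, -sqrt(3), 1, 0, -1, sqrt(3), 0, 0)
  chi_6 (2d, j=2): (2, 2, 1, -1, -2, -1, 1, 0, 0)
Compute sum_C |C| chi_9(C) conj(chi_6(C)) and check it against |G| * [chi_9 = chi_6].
Sum = 0; so <chi_9, chi_6> = 0 (distinct irreducibles are orthogonal).

Justification: Compute term by term over conjugacy classes (|C| * chi_9(C) * conj(chi_6(C))):
  1*(2)*conj(2) + 1*(-2)*conj(2) + 2*(-sqrt(3))*conj(1) + 2*(1)*conj(-1) + 2*(0)*conj(-2) + 2*(-1)*conj(-1) + 2*(sqrt(3))*conj(1) + 6*(0)*conj(0) + 6*(0)*conj(0)
  = (4) + (-4) + (-2*sqrt(3)) + (-2) + (0) + (2) + (2*sqrt(3)) + (0) + (0)
  = 0.
Dividing by |G| = 24 gives 0/24 = 0, matching the row-orthogonality relation <chi_9, chi_6> = [chi_9 = chi_6].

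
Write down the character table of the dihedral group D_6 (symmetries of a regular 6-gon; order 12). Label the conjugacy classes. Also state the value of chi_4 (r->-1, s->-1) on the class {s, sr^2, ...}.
Conjugacy classes: {e} of size 1, {r^3} of size 1, {r^1, r^5} of size 2, {r^2, r^4} of size 2, {s, sr^2, ...} of size 3, {sr, sr^3, ...} of size 3.
Character table:
  irrep \ class              {e} (size 1)  {r^3} (size 1)  {r^1, r^5} (size 2)  {r^2, r^4} (size 2)  {s, sr^2, ...} (size 3)  {sr, sr^3, ...} (size 3)
  chi_1 (triv)               1             1               1                    1                    1                        1                       
  chi_2 (sign: r->1, s->-1)  1             1               1                    1                    -1                       -1                      
  chi_3 (r->-1, s->1)        1             -1              -1                   1                    1                        -1                      
  chi_4 (r->-1, s->-1)       1             -1              -1                   1                    -1                       1                       
  chi_5 (2d, j=1)            2             -2              1                    -1                   0                        0                       
  chi_6 (2d, j=2)            2             2               -1                   -1                   0                        0                       

Spot check: chi_4 (r->-1, s->-1) on {s, sr^2, ...} = -1.

Justification: D_6 has order 2*6 = 12 with 6 conjugacy classes, hence 6 irreducibles. Sum of squared dims 1 + 1 + 1 + 1 + 4 + 4 = 12 = |G|. Linear characters come from the abelianisation; the 2-dimensional irreps have character r^k -> 2*cos(2*pi*j*k/6), reflections -> 0.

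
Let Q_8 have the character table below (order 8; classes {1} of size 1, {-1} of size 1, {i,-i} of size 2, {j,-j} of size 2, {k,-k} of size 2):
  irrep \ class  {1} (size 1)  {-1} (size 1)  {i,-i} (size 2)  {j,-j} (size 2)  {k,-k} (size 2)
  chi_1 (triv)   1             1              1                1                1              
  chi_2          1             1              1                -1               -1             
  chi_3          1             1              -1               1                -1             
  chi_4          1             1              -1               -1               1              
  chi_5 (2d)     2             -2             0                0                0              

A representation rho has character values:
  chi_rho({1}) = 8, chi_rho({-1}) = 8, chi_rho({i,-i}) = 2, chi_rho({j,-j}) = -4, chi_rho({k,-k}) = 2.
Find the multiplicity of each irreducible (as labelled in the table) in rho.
Multiplicities: chi_1: 2, chi_2: 3, chi_3: 0, chi_4: 3, chi_5: 0.

Proof sketch: Use <chi_rho, chi> = (1/|G|) sum_C |C| * chi_rho(C) * conj(chi(C)) with |G| = 8 for each irreducible chi in the table:
  <chi_rho, chi_1> = (1/8)[1*(8)*conj(1) + 1*(8)*conj(1) + 2*(2)*conj(1) + 2*(-4)*conj(1) + 2*(2)*conj(1)]
      = (1/8)[(8) + (8) + (4) + (-8) + (4)] = 16/8 = 2
  <chi_rho, chi_2> = (1/8)[1*(8)*conj(1) + 1*(8)*conj(1) + 2*(2)*conj(1) + 2*(-4)*conj(-1) + 2*(2)*conj(-1)]
      = (1/8)[(8) + (8) + (4) + (8) + (-4)] = 24/8 = 3
  <chi_rho, chi_3> = (1/8)[1*(8)*conj(1) + 1*(8)*conj(1) + 2*(2)*conj(-1) + 2*(-4)*conj(1) + 2*(2)*conj(-1)]
      = (1/8)[(8) + (8) + (-4) + (-8) + (-4)] = 0/8 = 0
  <chi_rho, chi_4> = (1/8)[1*(8)*conj(1) + 1*(8)*conj(1) + 2*(2)*conj(-1) + 2*(-4)*conj(-1) + 2*(2)*conj(1)]
      = (1/8)[(8) + (8) + (-4) + (8) + (4)] = 24/8 = 3
  <chi_rho, chi_5> = (1/8)[1*(8)*conj(2) + 1*(8)*conj(-2) + 2*(2)*conj(0) + 2*(-4)*conj(0) + 2*(2)*conj(0)]
      = (1/8)[(16) + (-16) + (0) + (0) + (0)] = 0/8 = 0
Dimension check: dim(rho) = sum (mult * dim) = 2*1 + 3*1 + 0*1 + 3*1 + 0*2 = 8 = chi_rho(e) = 8.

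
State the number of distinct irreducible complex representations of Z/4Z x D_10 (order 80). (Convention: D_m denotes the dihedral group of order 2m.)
32

Proof sketch: The number of irreducible complex representations of a finite group equals its number of conjugacy classes. For a direct product, #classes(G x H) = #classes(G) * #classes(H). Z/4Z has 4 classes (abelian), D_10 has 8 classes, so 4 * 8 = 32, so Z/4Z x D_10 (order 80) has exactly 32 irreducible complex representations.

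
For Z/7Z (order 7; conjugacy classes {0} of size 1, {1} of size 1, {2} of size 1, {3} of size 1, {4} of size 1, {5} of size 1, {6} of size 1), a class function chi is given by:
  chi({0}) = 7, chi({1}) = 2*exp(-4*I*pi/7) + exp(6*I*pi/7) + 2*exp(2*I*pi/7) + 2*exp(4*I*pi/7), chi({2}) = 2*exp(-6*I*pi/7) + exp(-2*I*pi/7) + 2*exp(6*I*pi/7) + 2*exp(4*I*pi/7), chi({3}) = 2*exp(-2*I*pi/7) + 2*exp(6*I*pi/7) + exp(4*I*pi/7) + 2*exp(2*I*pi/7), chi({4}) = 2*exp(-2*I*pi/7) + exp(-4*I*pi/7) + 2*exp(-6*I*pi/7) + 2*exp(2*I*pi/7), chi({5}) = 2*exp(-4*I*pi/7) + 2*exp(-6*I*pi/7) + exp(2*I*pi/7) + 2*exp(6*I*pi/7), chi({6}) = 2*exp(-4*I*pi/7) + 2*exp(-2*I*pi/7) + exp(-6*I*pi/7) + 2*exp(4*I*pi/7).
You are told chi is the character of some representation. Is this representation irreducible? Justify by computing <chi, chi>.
Not irreducible (reducible): <chi, chi> = 13 > 1.

Justification: <chi, chi> = (1/|G|) sum_C |C| * |chi(C)|^2 = (1/7)[1*|7|^2 + 1*|2*exp(-4*I*pi/7) + exp(6*I*pi/7) + 2*exp(2*I*pi/7) + 2*exp(4*I*pi/7)|^2 + 1*|2*exp(-6*I*pi/7) + exp(-2*I*pi/7) + 2*exp(6*I*pi/7) + 2*exp(4*I*pi/7)|^2 + 1*|2*exp(-2*I*pi/7) + 2*exp(6*I*pi/7) + exp(4*I*pi/7) + 2*exp(2*I*pi/7)|^2 + 1*|2*exp(-2*I*pi/7) + exp(-4*I*pi/7) + 2*exp(-6*I*pi/7) + 2*exp(2*I*pi/7)|^2 + 1*|2*exp(-4*I*pi/7) + 2*exp(-6*I*pi/7) + exp(2*I*pi/7) + 2*exp(6*I*pi/7)|^2 + 1*|2*exp(-4*I*pi/7) + 2*exp(-2*I*pi/7) + exp(-6*I*pi/7) + 2*exp(4*I*pi/7)|^2]
  = (1/7)[(49) + (13 + 6*exp(-2*I*pi/7) + 4*exp(-4*I*pi/7) + 8*exp(-6*I*pi/7) + 8*exp(6*I*pi/7) + 4*exp(4*I*pi/7) + 6*exp(2*I*pi/7)) + (13 + 8*exp(-2*I*pi/7) + 6*exp(-4*I*pi/7) + 4*exp(-6*I*pi/7) + 4*exp(6*I*pi/7) + 6*exp(4*I*pi/7) + 8*exp(2*I*pi/7)) + (13 + 8*exp(-4*I*pi/7) + 4*exp(-2*I*pi/7) + 6*exp(-6*I*pi/7) + 6*exp(6*I*pi/7) + 4*exp(2*I*pi/7) + 8*exp(4*I*pi/7)) + (13 + 8*exp(-4*I*pi/7) + 4*exp(-2*I*pi/7) + 6*exp(-6*I*pi/7) + 6*exp(6*I*pi/7) + 4*exp(2*I*pi/7) + 8*exp(4*I*pi/7)) + (13 + 8*exp(-2*I*pi/7) + 6*exp(-4*I*pi/7) + 4*exp(-6*I*pi/7) + 4*exp(6*I*pi/7) + 6*exp(4*I*pi/7) + 8*exp(2*I*pi/7)) + (13 + 6*exp(-2*I*pi/7) + 4*exp(-4*I*pi/7) + 8*exp(-6*I*pi/7) + 8*exp(6*I*pi/7) + 4*exp(4*I*pi/7) + 6*exp(2*I*pi/7))] = 91/7 = 13.
(Exp terms are combined using exp(i*s)*conj(exp(i*t)) = exp(i*(s-t)), and sums of them are collapsed using the identity that for every m > 1 the m distinct m-th roots of unity sum to 0, e.g. 1 + exp(2*I*pi/3) + exp(-2*I*pi/3) = 0.)
A character is irreducible iff <chi, chi> = 1, so this representation is reducible.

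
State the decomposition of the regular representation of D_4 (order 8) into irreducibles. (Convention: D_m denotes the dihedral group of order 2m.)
Each irreducible V_i of dimension d_i appears with multiplicity d_i, i.e. rho_reg = (direct sum over all irreducibles V_i) d_i V_i. The irreducible dimensions for D_4 are 1, 1, 1, 1, 2: 4 irreducibles of dimension 1, each with multiplicity 1; 1 irreducible of dimension 2, with multiplicity 2. Total dimension 4*1*1 + 1*2*2 = 8 = |G|.

Reasoning: General theorem: in the regular representation of a finite group G, each irreducible appears with multiplicity equal to its dimension. Check: dim(rho_reg) = sum d_i^2 = 1 + 1 + 1 + 1 + 4 = 8 = |G|.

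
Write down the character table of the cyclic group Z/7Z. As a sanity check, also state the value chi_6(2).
Character table of Z/7Z (irreps indexed chi_0,...,chi_6 with chi_k(m) = zeta_7^(k*m), zeta_7 = exp(2*pi*i/7)):
  irrep \ class  {0} (size 1)  {1} (size 1)    {2} (size 1)    {3} (size 1)    {4} (size 1)    {5} (size 1)    {6} (size 1)  
  chi_0          1             1               1               1               1               1               1             
  chi_1          1             exp(2*I*pi/7)   exp(4*I*pi/7)   exp(6*I*pi/7)   exp(-6*I*pi/7)  exp(-4*I*pi/7)  exp(-2*I*pi/7)
  chi_2          1             exp(4*I*pi/7)   exp(-6*I*pi/7)  exp(-2*I*pi/7)  exp(2*I*pi/7)   exp(6*I*pi/7)   exp(-4*I*pi/7)
  chi_3          1             exp(6*I*pi/7)   exp(-2*I*pi/7)  exp(4*I*pi/7)   exp(-4*I*pi/7)  exp(2*I*pi/7)   exp(-6*I*pi/7)
  chi_4          1             exp(-6*I*pi/7)  exp(2*I*pi/7)   exp(-4*I*pi/7)  exp(4*I*pi/7)   exp(-2*I*pi/7)  exp(6*I*pi/7) 
  chi_5          1             exp(-4*I*pi/7)  exp(6*I*pi/7)   exp(2*I*pi/7)   exp(-2*I*pi/7)  exp(-6*I*pi/7)  exp(4*I*pi/7) 
  chi_6          1             exp(-2*I*pi/7)  exp(-4*I*pi/7)  exp(-6*I*pi/7)  exp(6*I*pi/7)   exp(4*I*pi/7)   exp(2*I*pi/7) 

Spot check: chi_6(2) = zeta_7^(6*2) = zeta_7^12 = exp(-4*I*pi/7).

Why: Z/7Z is abelian, so all 7 irreducible complex representations are 1-dimensional. They are given by chi_k(m) = zeta_7^(k*m) for k = 0,...,6. Row orthogonality: sum_m chi_k(m) conj(chi_l(m)) = 7 * [k = l].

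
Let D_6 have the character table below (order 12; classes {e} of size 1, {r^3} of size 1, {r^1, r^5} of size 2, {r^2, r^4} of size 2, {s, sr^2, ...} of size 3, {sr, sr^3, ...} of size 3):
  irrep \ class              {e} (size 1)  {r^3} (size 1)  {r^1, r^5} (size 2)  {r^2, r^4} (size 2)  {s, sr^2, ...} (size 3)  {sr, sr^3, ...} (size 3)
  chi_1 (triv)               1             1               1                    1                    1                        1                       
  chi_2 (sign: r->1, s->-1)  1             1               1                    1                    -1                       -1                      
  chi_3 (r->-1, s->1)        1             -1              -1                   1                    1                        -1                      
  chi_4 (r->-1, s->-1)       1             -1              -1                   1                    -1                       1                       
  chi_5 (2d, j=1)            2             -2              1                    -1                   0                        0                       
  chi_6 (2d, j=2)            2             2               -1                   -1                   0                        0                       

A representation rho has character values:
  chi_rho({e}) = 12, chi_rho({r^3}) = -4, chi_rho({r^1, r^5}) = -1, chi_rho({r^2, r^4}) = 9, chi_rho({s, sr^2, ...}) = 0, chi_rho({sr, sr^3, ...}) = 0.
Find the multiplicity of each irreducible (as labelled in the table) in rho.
Multiplicities: chi_1: 2, chi_2: 2, chi_3: 3, chi_4: 3, chi_5: 1, chi_6: 0.

Details: Use <chi_rho, chi> = (1/|G|) sum_C |C| * chi_rho(C) * conj(chi(C)) with |G| = 12 for each irreducible chi in the table:
  <chi_rho, chi_1> = (1/12)[1*(12)*conj(1) + 1*(-4)*conj(1) + 2*(-1)*conj(1) + 2*(9)*conj(1) + 3*(0)*conj(1) + 3*(0)*conj(1)]
      = (1/12)[(12) + (-4) + (-2) + (18) + (0) + (0)] = 24/12 = 2
  <chi_rho, chi_2> = (1/12)[1*(12)*conj(1) + 1*(-4)*conj(1) + 2*(-1)*conj(1) + 2*(9)*conj(1) + 3*(0)*conj(-1) + 3*(0)*conj(-1)]
      = (1/12)[(12) + (-4) + (-2) + (18) + (0) + (0)] = 24/12 = 2
  <chi_rho, chi_3> = (1/12)[1*(12)*conj(1) + 1*(-4)*conj(-1) + 2*(-1)*conj(-1) + 2*(9)*conj(1) + 3*(0)*conj(1) + 3*(0)*conj(-1)]
      = (1/12)[(12) + (4) + (2) + (18) + (0) + (0)] = 36/12 = 3
  <chi_rho, chi_4> = (1/12)[1*(12)*conj(1) + 1*(-4)*conj(-1) + 2*(-1)*conj(-1) + 2*(9)*conj(1) + 3*(0)*conj(-1) + 3*(0)*conj(1)]
      = (1/12)[(12) + (4) + (2) + (18) + (0) + (0)] = 36/12 = 3
  <chi_rho, chi_5> = (1/12)[1*(12)*conj(2) + 1*(-4)*conj(-2) + 2*(-1)*conj(1) + 2*(9)*conj(-1) + 3*(0)*conj(0) + 3*(0)*conj(0)]
      = (1/12)[(24) + (8) + (-2) + (-18) + (0) + (0)] = 12/12 = 1
  <chi_rho, chi_6> = (1/12)[1*(12)*conj(2) + 1*(-4)*conj(2) + 2*(-1)*conj(-1) + 2*(9)*conj(-1) + 3*(0)*conj(0) + 3*(0)*conj(0)]
      = (1/12)[(24) + (-8) + (2) + (-18) + (0) + (0)] = 0/12 = 0
Dimension check: dim(rho) = sum (mult * dim) = 2*1 + 2*1 + 3*1 + 3*1 + 1*2 + 0*2 = 12 = chi_rho(e) = 12.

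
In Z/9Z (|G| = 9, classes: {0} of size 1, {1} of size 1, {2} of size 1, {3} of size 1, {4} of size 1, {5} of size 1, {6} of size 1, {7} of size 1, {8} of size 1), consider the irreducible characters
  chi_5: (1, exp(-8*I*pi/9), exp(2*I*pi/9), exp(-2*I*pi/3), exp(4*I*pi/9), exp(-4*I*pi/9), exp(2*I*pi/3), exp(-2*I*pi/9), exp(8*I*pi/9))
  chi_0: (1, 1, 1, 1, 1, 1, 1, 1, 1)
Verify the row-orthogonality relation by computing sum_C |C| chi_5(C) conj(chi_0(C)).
Sum = 0; so <chi_5, chi_0> = 0 (distinct irreducibles are orthogonal).

Details: Compute term by term over conjugacy classes (|C| * chi_5(C) * conj(chi_0(C))):
  1*(1)*conj(1) + 1*(exp(-8*I*pi/9))*conj(1) + 1*(exp(2*I*pi/9))*conj(1) + 1*(exp(-2*I*pi/3))*conj(1) + 1*(exp(4*I*pi/9))*conj(1) + 1*(exp(-4*I*pi/9))*conj(1) + 1*(exp(2*I*pi/3))*conj(1) + 1*(exp(-2*I*pi/9))*conj(1) + 1*(exp(8*I*pi/9))*conj(1)
  = (1) + (exp(-8*I*pi/9)) + (exp(2*I*pi/9)) + (exp(-2*I*pi/3)) + (exp(4*I*pi/9)) + (exp(-4*I*pi/9)) + (exp(2*I*pi/3)) + (exp(-2*I*pi/9)) + (exp(8*I*pi/9))
  = 0.
(Exp terms are combined using exp(i*s)*conj(exp(i*t)) = exp(i*(s-t)), and sums of them are collapsed using the identity that for every m > 1 the m distinct m-th roots of unity sum to 0, e.g. 1 + exp(2*I*pi/3) + exp(-2*I*pi/3) = 0.)
Dividing by |G| = 9 gives 0/9 = 0, matching the row-orthogonality relation <chi_5, chi_0> = [chi_5 = chi_0].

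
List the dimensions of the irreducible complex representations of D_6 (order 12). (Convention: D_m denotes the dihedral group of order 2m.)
Dimensions: 1, 1, 1, 1, 2, 2

Derivation: There are 6 irreducibles (= number of conjugacy classes). Their dimensions d_i satisfy sum d_i^2 = |G| = 12: 1 + 1 + 1 + 1 + 4 + 4 = 12.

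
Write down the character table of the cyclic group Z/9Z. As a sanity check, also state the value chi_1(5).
Character table of Z/9Z (irreps indexed chi_0,...,chi_8 with chi_k(m) = zeta_9^(k*m), zeta_9 = exp(2*pi*i/9)):
  irrep \ class  {0} (size 1)  {1} (size 1)    {2} (size 1)    {3} (size 1)    {4} (size 1)    {5} (size 1)    {6} (size 1)    {7} (size 1)    {8} (size 1)  
  chi_0          1             1               1               1               1               1               1               1               1             
  chi_1          1             exp(2*I*pi/9)   exp(4*I*pi/9)   exp(2*I*pi/3)   exp(8*I*pi/9)   exp(-8*I*pi/9)  exp(-2*I*pi/3)  exp(-4*I*pi/9)  exp(-2*I*pi/9)
  chi_2          1             exp(4*I*pi/9)   exp(8*I*pi/9)   exp(-2*I*pi/3)  exp(-2*I*pi/9)  exp(2*I*pi/9)   exp(2*I*pi/3)   exp(-8*I*pi/9)  exp(-4*I*pi/9)
  chi_3          1             exp(2*I*pi/3)   exp(-2*I*pi/3)  1               exp(2*I*pi/3)   exp(-2*I*pi/3)  1               exp(2*I*pi/3)   exp(-2*I*pi/3)
  chi_4          1             exp(8*I*pi/9)   exp(-2*I*pi/9)  exp(2*I*pi/3)   exp(-4*I*pi/9)  exp(4*I*pi/9)   exp(-2*I*pi/3)  exp(2*I*pi/9)   exp(-8*I*pi/9)
  chi_5          1             exp(-8*I*pi/9)  exp(2*I*pi/9)   exp(-2*I*pi/3)  exp(4*I*pi/9)   exp(-4*I*pi/9)  exp(2*I*pi/3)   exp(-2*I*pi/9)  exp(8*I*pi/9) 
  chi_6          1             exp(-2*I*pi/3)  exp(2*I*pi/3)   1               exp(-2*I*pi/3)  exp(2*I*pi/3)   1               exp(-2*I*pi/3)  exp(2*I*pi/3) 
  chi_7          1             exp(-4*I*pi/9)  exp(-8*I*pi/9)  exp(2*I*pi/3)   exp(2*I*pi/9)   exp(-2*I*pi/9)  exp(-2*I*pi/3)  exp(8*I*pi/9)   exp(4*I*pi/9) 
  chi_8          1             exp(-2*I*pi/9)  exp(-4*I*pi/9)  exp(-2*I*pi/3)  exp(-8*I*pi/9)  exp(8*I*pi/9)   exp(2*I*pi/3)   exp(4*I*pi/9)   exp(2*I*pi/9) 

Spot check: chi_1(5) = zeta_9^(1*5) = zeta_9^5 = exp(-8*I*pi/9).

Derivation: Z/9Z is abelian, so all 9 irreducible complex representations are 1-dimensional. They are given by chi_k(m) = zeta_9^(k*m) for k = 0,...,8. Row orthogonality: sum_m chi_k(m) conj(chi_l(m)) = 9 * [k = l].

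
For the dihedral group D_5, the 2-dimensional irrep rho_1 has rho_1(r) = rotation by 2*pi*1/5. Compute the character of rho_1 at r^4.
chi_{rho_1}(r^4) = 2*cos(2*pi*1*4/5) = -1/2 + sqrt(5)/2

Solution. rho_1(r^4) is rotation by angle 2*pi*1*4/5, whose trace is 2*cos(2*pi*1*4/5) = -1/2 + sqrt(5)/2.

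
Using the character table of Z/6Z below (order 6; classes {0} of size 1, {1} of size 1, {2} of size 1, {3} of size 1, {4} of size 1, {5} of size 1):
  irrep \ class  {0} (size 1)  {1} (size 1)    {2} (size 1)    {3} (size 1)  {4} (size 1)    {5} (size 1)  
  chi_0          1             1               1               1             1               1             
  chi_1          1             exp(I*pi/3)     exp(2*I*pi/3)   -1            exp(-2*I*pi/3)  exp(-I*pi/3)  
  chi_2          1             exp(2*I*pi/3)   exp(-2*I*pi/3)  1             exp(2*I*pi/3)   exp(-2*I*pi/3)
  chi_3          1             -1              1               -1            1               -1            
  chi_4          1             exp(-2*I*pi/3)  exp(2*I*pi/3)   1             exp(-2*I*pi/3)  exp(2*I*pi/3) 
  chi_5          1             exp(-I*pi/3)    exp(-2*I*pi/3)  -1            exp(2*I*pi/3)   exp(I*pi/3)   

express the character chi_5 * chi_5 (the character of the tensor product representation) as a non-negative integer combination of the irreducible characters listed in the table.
chi_5 tensor chi_5 = chi_4 (all other irreducibles have multiplicity 0).

Argument: The character of a tensor product is the pointwise product (chi_5 * chi_5)(C) = chi_5(C) * chi_5(C):
  {0}: (1)*(1), {1}: (exp(-I*pi/3))*(exp(-I*pi/3)), {2}: (exp(-2*I*pi/3))*(exp(-2*I*pi/3)), {3}: (-1)*(-1), {4}: (exp(2*I*pi/3))*(exp(2*I*pi/3)), {5}: (exp(I*pi/3))*(exp(I*pi/3))
so (chi_5 * chi_5) takes values
  {0} -> 1, {1} -> exp(-2*I*pi/3), {2} -> exp(2*I*pi/3), {3} -> 1, {4} -> exp(-2*I*pi/3), {5} -> exp(2*I*pi/3).
Now take the inner product of this character with each irreducible chi from the table, <chi_5*chi_5, chi> = (1/6) sum_C |C| (chi_5*chi_5)(C) conj(chi(C)):
  <chi_5*chi_5, chi_0> = (1/6)[1*(1)*conj(1) + 1*(exp(-2*I*pi/3))*conj(1) + 1*(exp(2*I*pi/3))*conj(1) + 1*(1)*conj(1) + 1*(exp(-2*I*pi/3))*conj(1) + 1*(exp(2*I*pi/3))*conj(1)]
      = (1/6)[(1) + (exp(-2*I*pi/3)) + (exp(2*I*pi/3)) + (1) + (exp(-2*I*pi/3)) + (exp(2*I*pi/3))] = 0/6 = 0
  <chi_5*chi_5, chi_1> = (1/6)[1*(1)*conj(1) + 1*(exp(-2*I*pi/3))*conj(exp(I*pi/3)) + 1*(exp(2*I*pi/3))*conj(exp(2*I*pi/3)) + 1*(1)*conj(-1) + 1*(exp(-2*I*pi/3))*conj(exp(-2*I*pi/3)) + 1*(exp(2*I*pi/3))*conj(exp(-I*pi/3))]
      = (1/6)[(1) + (-1) + (1) + (-1) + (1) + (-1)] = 0/6 = 0
  <chi_5*chi_5, chi_2> = (1/6)[1*(1)*conj(1) + 1*(exp(-2*I*pi/3))*conj(exp(2*I*pi/3)) + 1*(exp(2*I*pi/3))*conj(exp(-2*I*pi/3)) + 1*(1)*conj(1) + 1*(exp(-2*I*pi/3))*conj(exp(2*I*pi/3)) + 1*(exp(2*I*pi/3))*conj(exp(-2*I*pi/3))]
      = (1/6)[(1) + (exp(2*I*pi/3)) + (exp(-2*I*pi/3)) + (1) + (exp(2*I*pi/3)) + (exp(-2*I*pi/3))] = 0/6 = 0
  <chi_5*chi_5, chi_3> = (1/6)[1*(1)*conj(1) + 1*(exp(-2*I*pi/3))*conj(-1) + 1*(exp(2*I*pi/3))*conj(1) + 1*(1)*conj(-1) + 1*(exp(-2*I*pi/3))*conj(1) + 1*(exp(2*I*pi/3))*conj(-1)]
      = (1/6)[(1) + (-exp(-2*I*pi/3)) + (exp(2*I*pi/3)) + (-1) + (exp(-2*I*pi/3)) + (-exp(2*I*pi/3))] = 0/6 = 0
  <chi_5*chi_5, chi_4> = (1/6)[1*(1)*conj(1) + 1*(exp(-2*I*pi/3))*conj(exp(-2*I*pi/3)) + 1*(exp(2*I*pi/3))*conj(exp(2*I*pi/3)) + 1*(1)*conj(1) + 1*(exp(-2*I*pi/3))*conj(exp(-2*I*pi/3)) + 1*(exp(2*I*pi/3))*conj(exp(2*I*pi/3))]
      = (1/6)[(1) + (1) + (1) + (1) + (1) + (1)] = 6/6 = 1
  <chi_5*chi_5, chi_5> = (1/6)[1*(1)*conj(1) + 1*(exp(-2*I*pi/3))*conj(exp(-I*pi/3)) + 1*(exp(2*I*pi/3))*conj(exp(-2*I*pi/3)) + 1*(1)*conj(-1) + 1*(exp(-2*I*pi/3))*conj(exp(2*I*pi/3)) + 1*(exp(2*I*pi/3))*conj(exp(I*pi/3))]
      = (1/6)[(1) + (exp(-I*pi/3)) + (exp(-2*I*pi/3)) + (-1) + (exp(2*I*pi/3)) + (exp(I*pi/3))] = 0/6 = 0
(Exp terms are combined using exp(i*s)*conj(exp(i*t)) = exp(i*(s-t)), and sums of them are collapsed using the identity that for every m > 1 the m distinct m-th roots of unity sum to 0, e.g. 1 + exp(2*I*pi/3) + exp(-2*I*pi/3) = 0.)
Hence the multiplicities are chi_4: 1. Dimension check: dim(chi_5)*dim(chi_5) = 1*1 = 1 and sum (mult * dim) = 1*1 = 1.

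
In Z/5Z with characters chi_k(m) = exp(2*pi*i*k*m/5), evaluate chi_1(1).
chi_1(1) = zeta_5^1 = exp(2*I*pi/5)

Solution. chi_1(1) = zeta_5^(1*1) = zeta_5^1. Since zeta_5^5 = 1, this equals zeta_5^1 = exp(2*pi*i*1/5) = exp(2*I*pi/5).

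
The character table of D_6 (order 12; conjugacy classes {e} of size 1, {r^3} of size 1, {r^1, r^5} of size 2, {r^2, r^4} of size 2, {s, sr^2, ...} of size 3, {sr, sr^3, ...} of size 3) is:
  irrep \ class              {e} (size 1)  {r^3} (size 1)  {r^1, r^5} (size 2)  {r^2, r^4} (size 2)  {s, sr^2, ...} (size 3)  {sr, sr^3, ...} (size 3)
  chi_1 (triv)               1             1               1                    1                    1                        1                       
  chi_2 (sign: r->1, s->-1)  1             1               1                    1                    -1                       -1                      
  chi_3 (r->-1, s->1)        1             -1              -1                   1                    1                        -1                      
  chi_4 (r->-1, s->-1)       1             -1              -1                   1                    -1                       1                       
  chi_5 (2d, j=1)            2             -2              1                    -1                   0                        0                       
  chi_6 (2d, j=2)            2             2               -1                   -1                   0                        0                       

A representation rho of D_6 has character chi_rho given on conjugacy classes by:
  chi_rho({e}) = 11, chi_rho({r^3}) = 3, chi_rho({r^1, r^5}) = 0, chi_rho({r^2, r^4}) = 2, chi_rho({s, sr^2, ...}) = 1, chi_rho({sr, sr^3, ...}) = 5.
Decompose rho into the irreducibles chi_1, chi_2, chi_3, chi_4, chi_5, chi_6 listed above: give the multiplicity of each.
Multiplicities: chi_1: 3, chi_2: 0, chi_3: 0, chi_4: 2, chi_5: 1, chi_6: 2.

Why: Use <chi_rho, chi> = (1/|G|) sum_C |C| * chi_rho(C) * conj(chi(C)) with |G| = 12 for each irreducible chi in the table:
  <chi_rho, chi_1> = (1/12)[1*(11)*conj(1) + 1*(3)*conj(1) + 2*(0)*conj(1) + 2*(2)*conj(1) + 3*(1)*conj(1) + 3*(5)*conj(1)]
      = (1/12)[(11) + (3) + (0) + (4) + (3) + (15)] = 36/12 = 3
  <chi_rho, chi_2> = (1/12)[1*(11)*conj(1) + 1*(3)*conj(1) + 2*(0)*conj(1) + 2*(2)*conj(1) + 3*(1)*conj(-1) + 3*(5)*conj(-1)]
      = (1/12)[(11) + (3) + (0) + (4) + (-3) + (-15)] = 0/12 = 0
  <chi_rho, chi_3> = (1/12)[1*(11)*conj(1) + 1*(3)*conj(-1) + 2*(0)*conj(-1) + 2*(2)*conj(1) + 3*(1)*conj(1) + 3*(5)*conj(-1)]
      = (1/12)[(11) + (-3) + (0) + (4) + (3) + (-15)] = 0/12 = 0
  <chi_rho, chi_4> = (1/12)[1*(11)*conj(1) + 1*(3)*conj(-1) + 2*(0)*conj(-1) + 2*(2)*conj(1) + 3*(1)*conj(-1) + 3*(5)*conj(1)]
      = (1/12)[(11) + (-3) + (0) + (4) + (-3) + (15)] = 24/12 = 2
  <chi_rho, chi_5> = (1/12)[1*(11)*conj(2) + 1*(3)*conj(-2) + 2*(0)*conj(1) + 2*(2)*conj(-1) + 3*(1)*conj(0) + 3*(5)*conj(0)]
      = (1/12)[(22) + (-6) + (0) + (-4) + (0) + (0)] = 12/12 = 1
  <chi_rho, chi_6> = (1/12)[1*(11)*conj(2) + 1*(3)*conj(2) + 2*(0)*conj(-1) + 2*(2)*conj(-1) + 3*(1)*conj(0) + 3*(5)*conj(0)]
      = (1/12)[(22) + (6) + (0) + (-4) + (0) + (0)] = 24/12 = 2
Dimension check: dim(rho) = sum (mult * dim) = 3*1 + 0*1 + 0*1 + 2*1 + 1*2 + 2*2 = 11 = chi_rho(e) = 11.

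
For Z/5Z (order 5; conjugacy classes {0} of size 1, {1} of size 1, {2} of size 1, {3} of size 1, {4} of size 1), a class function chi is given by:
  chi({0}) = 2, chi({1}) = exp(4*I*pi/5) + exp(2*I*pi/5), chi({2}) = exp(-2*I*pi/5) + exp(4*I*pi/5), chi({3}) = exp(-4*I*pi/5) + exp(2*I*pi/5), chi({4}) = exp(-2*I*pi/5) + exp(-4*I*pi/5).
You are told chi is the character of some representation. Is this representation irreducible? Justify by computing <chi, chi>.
Not irreducible (reducible): <chi, chi> = 2 > 1.

Derivation: <chi, chi> = (1/|G|) sum_C |C| * |chi(C)|^2 = (1/5)[1*|2|^2 + 1*|exp(4*I*pi/5) + exp(2*I*pi/5)|^2 + 1*|exp(-2*I*pi/5) + exp(4*I*pi/5)|^2 + 1*|exp(-4*I*pi/5) + exp(2*I*pi/5)|^2 + 1*|exp(-2*I*pi/5) + exp(-4*I*pi/5)|^2]
  = (1/5)[(4) + (2 + exp(-2*I*pi/5) + exp(2*I*pi/5)) + (2 + exp(-4*I*pi/5) + exp(4*I*pi/5)) + (2 + exp(-4*I*pi/5) + exp(4*I*pi/5)) + (2 + exp(-2*I*pi/5) + exp(2*I*pi/5))] = 10/5 = 2.
(Exp terms are combined using exp(i*s)*conj(exp(i*t)) = exp(i*(s-t)), and sums of them are collapsed using the identity that for every m > 1 the m distinct m-th roots of unity sum to 0, e.g. 1 + exp(2*I*pi/3) + exp(-2*I*pi/3) = 0.)
A character is irreducible iff <chi, chi> = 1, so this representation is reducible.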